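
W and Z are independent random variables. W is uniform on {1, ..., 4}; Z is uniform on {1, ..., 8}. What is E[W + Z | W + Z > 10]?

Outcomes with W + Z > 10: (3,8), (4,7), (4,8), each with probability 1/32.
E[W + Z | W + Z > 10] = (11 + 11 + 12) / 3 = 34/3.

34/3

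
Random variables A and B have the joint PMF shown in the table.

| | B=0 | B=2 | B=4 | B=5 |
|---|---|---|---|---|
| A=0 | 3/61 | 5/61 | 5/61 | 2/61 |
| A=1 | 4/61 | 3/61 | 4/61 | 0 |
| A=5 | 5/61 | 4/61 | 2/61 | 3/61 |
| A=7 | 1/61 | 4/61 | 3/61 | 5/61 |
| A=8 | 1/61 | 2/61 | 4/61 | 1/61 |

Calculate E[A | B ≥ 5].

58/11

P(B ≥ 5) = 11/61.
Σ A·P over the event = 0·(2/61) + 5·(3/61) + 7·(5/61) + 8·(1/61) = 58/61.
E[A | B ≥ 5] = (58/61) / (11/61) = 58/11.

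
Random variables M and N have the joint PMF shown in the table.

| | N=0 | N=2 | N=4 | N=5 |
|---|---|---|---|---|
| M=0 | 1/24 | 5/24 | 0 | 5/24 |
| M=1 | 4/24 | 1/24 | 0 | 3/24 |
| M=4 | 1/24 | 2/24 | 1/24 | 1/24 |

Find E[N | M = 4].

13/5

P(M = 4) = 5/24.
Summing N·P(M=x,N=y) over the conditioning event gives 13/24.
E[N | M = 4] = (13/24) / (5/24) = 13/5.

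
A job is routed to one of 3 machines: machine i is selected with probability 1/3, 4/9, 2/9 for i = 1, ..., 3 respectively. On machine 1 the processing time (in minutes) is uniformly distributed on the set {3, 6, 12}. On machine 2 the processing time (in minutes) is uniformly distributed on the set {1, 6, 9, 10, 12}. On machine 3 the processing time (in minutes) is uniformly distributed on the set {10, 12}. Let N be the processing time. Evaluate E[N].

E[N | machine 1] = (3+6+12)/3 = 7.
E[N | machine 2] = (1+6+9+10+12)/5 = 38/5.
E[N | machine 3] = (10+12)/2 = 11.
E[N] = (1/3)·(7) + (4/9)·(38/5) + (2/9)·(11) = 367/45.

367/45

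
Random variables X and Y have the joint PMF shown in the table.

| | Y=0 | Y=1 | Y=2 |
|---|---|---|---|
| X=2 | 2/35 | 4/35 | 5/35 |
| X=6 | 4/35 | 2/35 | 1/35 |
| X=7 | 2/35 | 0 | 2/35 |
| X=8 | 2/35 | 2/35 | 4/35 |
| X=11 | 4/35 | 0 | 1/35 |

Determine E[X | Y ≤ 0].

51/7

P(Y ≤ 0) = 2/5.
Σ X·P over the event = 2·(2/35) + 6·(4/35) + 7·(2/35) + 8·(2/35) + 11·(4/35) = 102/35.
E[X | Y ≤ 0] = (102/35) / (2/5) = 51/7.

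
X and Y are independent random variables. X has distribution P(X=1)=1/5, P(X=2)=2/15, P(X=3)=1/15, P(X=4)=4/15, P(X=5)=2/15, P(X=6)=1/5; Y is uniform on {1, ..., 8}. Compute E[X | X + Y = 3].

P(X + Y = 3) = 1/24.
Summing X·P(x,y) over outcomes with X + Y = 3 gives 7/120.
E[X | X + Y = 3] = (7/120) / (1/24) = 7/5.

7/5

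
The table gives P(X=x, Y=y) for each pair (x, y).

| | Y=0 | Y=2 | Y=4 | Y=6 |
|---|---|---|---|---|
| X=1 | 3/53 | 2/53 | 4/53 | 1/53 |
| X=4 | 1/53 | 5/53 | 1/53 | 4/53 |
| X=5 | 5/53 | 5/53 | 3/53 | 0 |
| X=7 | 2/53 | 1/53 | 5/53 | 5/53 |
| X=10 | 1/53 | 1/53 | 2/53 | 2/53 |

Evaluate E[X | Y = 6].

6

P(Y = 6) = 12/53.
Σ X·P over the event = 1·(1/53) + 4·(4/53) + 7·(5/53) + 10·(2/53) = 72/53.
E[X | Y = 6] = (72/53) / (12/53) = 6.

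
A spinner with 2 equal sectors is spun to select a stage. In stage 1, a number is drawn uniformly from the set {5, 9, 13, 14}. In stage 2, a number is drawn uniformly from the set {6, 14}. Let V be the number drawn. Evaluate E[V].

81/8

E[V | stage 1] = (5+9+13+14)/4 = 41/4.
E[V | stage 2] = (6+14)/2 = 10.
By the law of total expectation,
E[V] = (1/2)·(41/4) + (1/2)·(10) = 81/8.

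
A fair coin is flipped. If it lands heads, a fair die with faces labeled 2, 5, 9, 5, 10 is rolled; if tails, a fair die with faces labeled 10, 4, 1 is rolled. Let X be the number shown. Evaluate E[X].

E[X | heads] = (2+5+9+5+10)/5 = 31/5.
E[X | tails] = (10+4+1)/3 = 5.
E[X] = (1/2)·(31/5) + (1/2)·(5) = 28/5.

28/5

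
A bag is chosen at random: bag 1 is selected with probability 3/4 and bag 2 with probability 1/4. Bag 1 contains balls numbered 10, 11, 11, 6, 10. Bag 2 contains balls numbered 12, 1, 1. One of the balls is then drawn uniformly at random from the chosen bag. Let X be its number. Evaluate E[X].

251/30

E[X | bag 1] = (10+11+11+6+10)/5 = 48/5.
E[X | bag 2] = (12+1+1)/3 = 14/3.
E[X] = (3/4)·(48/5) + (1/4)·(14/3) = 251/30.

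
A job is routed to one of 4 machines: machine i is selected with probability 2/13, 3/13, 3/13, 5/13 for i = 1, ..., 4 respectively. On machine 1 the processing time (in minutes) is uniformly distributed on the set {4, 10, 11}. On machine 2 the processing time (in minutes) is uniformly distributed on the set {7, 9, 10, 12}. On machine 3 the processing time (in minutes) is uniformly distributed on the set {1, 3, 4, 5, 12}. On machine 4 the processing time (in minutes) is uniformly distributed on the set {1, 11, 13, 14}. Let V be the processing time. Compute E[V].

1307/156

E[V | machine 1] = (4+10+11)/3 = 25/3.
E[V | machine 2] = (7+9+10+12)/4 = 19/2.
E[V | machine 3] = (1+3+4+5+12)/5 = 5.
E[V | machine 4] = (1+11+13+14)/4 = 39/4.
By the law of total expectation,
E[V] = (2/13)·(25/3) + (3/13)·(19/2) + (3/13)·(5) + (5/13)·(39/4) = 1307/156.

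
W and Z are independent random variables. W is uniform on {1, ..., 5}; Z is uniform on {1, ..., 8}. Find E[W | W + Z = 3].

3/2

Outcomes with W + Z = 3: (1,2), (2,1), each with probability 1/40.
E[W | W + Z = 3] = (1 + 2) / 2 = 3/2.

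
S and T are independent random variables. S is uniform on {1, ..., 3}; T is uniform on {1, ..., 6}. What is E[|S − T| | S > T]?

Outcomes with S > T: (2,1), (3,1), (3,2), each with probability 1/18.
E[|S − T| | S > T] = (1 + 2 + 1) / 3 = 4/3.

4/3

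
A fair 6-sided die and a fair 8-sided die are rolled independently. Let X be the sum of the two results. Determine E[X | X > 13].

P(X > 13) = 1/48.
Σ over the event: 14·1/48 = 7/24.
E[X | X > 13] = (7/24) / (1/48) = 14.

14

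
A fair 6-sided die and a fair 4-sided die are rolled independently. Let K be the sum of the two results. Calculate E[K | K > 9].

P(K > 9) = 1/24.
Σ over the event: 10·1/24 = 5/12.
E[K | K > 9] = (5/12) / (1/24) = 10.

10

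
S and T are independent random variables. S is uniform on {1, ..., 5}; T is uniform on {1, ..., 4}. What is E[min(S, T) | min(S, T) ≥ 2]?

8/3

P(min(S, T) ≥ 2) = 3/5.
Summing min(S,T)·P(x,y) over outcomes with min(S, T) ≥ 2 gives 8/5.
E[min(S, T) | min(S, T) ≥ 2] = (8/5) / (3/5) = 8/3.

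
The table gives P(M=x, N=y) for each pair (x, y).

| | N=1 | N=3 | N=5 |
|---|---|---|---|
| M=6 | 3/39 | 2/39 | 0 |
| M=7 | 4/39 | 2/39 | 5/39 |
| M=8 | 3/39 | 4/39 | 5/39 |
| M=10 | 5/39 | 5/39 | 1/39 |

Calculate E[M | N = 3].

P(N = 3) = 1/3.
Σ M·P over the event = 6·(2/39) + 7·(2/39) + 8·(4/39) + 10·(5/39) = 36/13.
E[M | N = 3] = (36/13) / (1/3) = 108/13.

108/13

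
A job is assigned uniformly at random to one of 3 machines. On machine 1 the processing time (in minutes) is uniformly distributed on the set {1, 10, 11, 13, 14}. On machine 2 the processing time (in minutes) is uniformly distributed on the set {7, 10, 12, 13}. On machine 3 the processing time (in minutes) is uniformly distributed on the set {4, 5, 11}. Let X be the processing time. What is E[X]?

809/90

E[X | machine 1] = (1+10+11+13+14)/5 = 49/5.
E[X | machine 2] = (7+10+12+13)/4 = 21/2.
E[X | machine 3] = (4+5+11)/3 = 20/3.
E[X] = (1/3)·(49/5) + (1/3)·(21/2) + (1/3)·(20/3) = 809/90.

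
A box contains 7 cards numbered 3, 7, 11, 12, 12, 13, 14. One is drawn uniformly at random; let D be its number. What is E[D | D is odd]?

P(D is odd) = 4/7.
Σ over the event: 3·1/7 + 7·1/7 + 11·1/7 + 13·1/7 = 34/7.
E[D | D is odd] = (34/7) / (4/7) = 17/2.

17/2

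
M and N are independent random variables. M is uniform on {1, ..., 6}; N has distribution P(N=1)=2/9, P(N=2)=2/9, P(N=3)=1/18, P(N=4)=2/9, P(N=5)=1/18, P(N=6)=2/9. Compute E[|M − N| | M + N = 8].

P(M + N = 8) = 7/54.
Summing |M−N|·P(x,y) over outcomes with M + N = 8 gives 1/3.
E[|M − N| | M + N = 8] = (1/3) / (7/54) = 18/7.

18/7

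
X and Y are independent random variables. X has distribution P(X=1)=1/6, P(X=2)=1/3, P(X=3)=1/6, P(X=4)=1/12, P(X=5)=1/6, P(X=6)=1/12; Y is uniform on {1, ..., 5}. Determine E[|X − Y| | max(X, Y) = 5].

P(max(X, Y) = 5) = 19/60.
Summing |X−Y|·P(x,y) over outcomes with max(X, Y) = 5 gives 3/4.
E[|X − Y| | max(X, Y) = 5] = (3/4) / (19/60) = 45/19.

45/19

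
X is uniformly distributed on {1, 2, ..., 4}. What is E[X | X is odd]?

Given X is odd, X is equally likely to be any of {1, 3}.
E[X | X is odd] = (1 + 3) / 2 = 2.

2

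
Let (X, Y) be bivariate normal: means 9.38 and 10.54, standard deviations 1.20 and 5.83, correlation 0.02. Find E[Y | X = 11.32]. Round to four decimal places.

10.7285

For a bivariate normal, E[Y | X=x] = μ_Y + ρ·(σ_Y/σ_X)·(x − μ_X).
E[Y | X=11.32] = 10.54 + (0.02)·(5.83/1.20)·(11.32 − (9.38)) = 10.54 + (0.097167)·(1.94) = 10.7285.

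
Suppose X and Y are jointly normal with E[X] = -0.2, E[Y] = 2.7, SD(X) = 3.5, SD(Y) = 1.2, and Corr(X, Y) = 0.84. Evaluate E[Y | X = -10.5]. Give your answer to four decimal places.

-0.2664

The regression of Y on X has slope ρ·σ_Y/σ_X and passes through (μ_X, μ_Y).
E[Y | X=-10.5] = 2.7 + (0.84)·(1.2/3.5)·(-10.5 − (-0.2)) = 2.7 + (0.288)·(-10.3) = -0.2664.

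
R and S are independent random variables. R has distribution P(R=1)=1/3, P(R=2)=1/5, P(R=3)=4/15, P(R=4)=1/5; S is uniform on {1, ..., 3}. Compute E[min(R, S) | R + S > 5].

27/10

P(R + S > 5) = 2/9.
Summing min(R,S)·P(x,y) over outcomes with R + S > 5 gives 3/5.
E[min(R, S) | R + S > 5] = (3/5) / (2/9) = 27/10.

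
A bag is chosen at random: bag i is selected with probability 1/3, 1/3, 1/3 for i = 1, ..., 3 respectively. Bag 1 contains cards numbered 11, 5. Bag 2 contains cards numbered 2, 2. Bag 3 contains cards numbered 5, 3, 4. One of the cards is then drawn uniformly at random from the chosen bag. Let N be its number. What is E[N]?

14/3

E[N | bag 1] = (11+5)/2 = 8.
E[N | bag 2] = (2+2)/2 = 2.
E[N | bag 3] = (5+3+4)/3 = 4.
E[N] = (1/3)·(8) + (1/3)·(2) + (1/3)·(4) = 14/3.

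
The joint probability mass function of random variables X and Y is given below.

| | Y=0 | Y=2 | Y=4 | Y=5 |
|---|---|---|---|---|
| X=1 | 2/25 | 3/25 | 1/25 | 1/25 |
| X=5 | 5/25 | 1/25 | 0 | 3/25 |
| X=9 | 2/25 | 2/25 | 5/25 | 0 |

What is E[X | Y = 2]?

13/3

P(Y = 2) = 6/25.
Summing X·P(X=x,Y=y) over the conditioning event gives 26/25.
E[X | Y = 2] = (26/25) / (6/25) = 13/3.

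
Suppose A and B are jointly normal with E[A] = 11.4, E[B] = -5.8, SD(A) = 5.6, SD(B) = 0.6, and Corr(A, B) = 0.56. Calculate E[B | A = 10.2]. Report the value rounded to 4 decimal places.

-5.8720

The regression of B on A has slope ρ·σ_B/σ_A and passes through (μ_A, μ_B).
E[B | A=10.2] = -5.8 + (0.56)·(0.6/5.6)·(10.2 − (11.4)) = -5.8 + (0.06)·(-1.2) = -5.8720.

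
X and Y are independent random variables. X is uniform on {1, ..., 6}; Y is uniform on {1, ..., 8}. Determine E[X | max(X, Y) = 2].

P(max(X, Y) = 2) = 1/16.
Summing X·P(x,y) over outcomes with max(X, Y) = 2 gives 5/48.
E[X | max(X, Y) = 2] = (5/48) / (1/16) = 5/3.

5/3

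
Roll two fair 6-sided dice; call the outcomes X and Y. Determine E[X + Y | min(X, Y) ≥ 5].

Outcomes with min(X, Y) ≥ 5: (5,5), (5,6), (6,5), (6,6), each with probability 1/36.
E[X + Y | min(X, Y) ≥ 5] = (10 + 11 + 11 + 12) / 4 = 11.

11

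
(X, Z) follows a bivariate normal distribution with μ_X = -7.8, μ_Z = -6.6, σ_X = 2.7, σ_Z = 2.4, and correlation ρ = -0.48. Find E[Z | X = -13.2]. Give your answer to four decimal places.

-4.2960

E[Z | X=x] = μ_Z + ρ(σ_Z/σ_X)(x − μ_X) for jointly normal variables.
E[Z | X=-13.2] = -6.6 + (-0.48)·(2.4/2.7)·(-13.2 − (-7.8)) = -6.6 + (-0.42667)·(-5.4) = -4.2960.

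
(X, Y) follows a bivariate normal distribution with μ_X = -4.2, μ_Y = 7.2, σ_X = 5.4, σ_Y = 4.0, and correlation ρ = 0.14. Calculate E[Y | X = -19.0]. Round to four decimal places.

E[Y | X=x] = μ_Y + ρ(σ_Y/σ_X)(x − μ_X) for jointly normal variables.
E[Y | X=-19.0] = 7.2 + (0.14)·(4.0/5.4)·(-19.0 − (-4.2)) = 7.2 + (0.1037)·(-14.8) = 5.6652.

5.6652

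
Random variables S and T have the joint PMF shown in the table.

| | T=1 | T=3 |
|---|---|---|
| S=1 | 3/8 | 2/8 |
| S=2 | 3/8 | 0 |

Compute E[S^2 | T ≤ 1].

5/2

P(T ≤ 1) = 3/4.
Σ S^2·P over the event = 1·(3/8) + 4·(3/8) = 15/8.
E[S^2 | T ≤ 1] = (15/8) / (3/4) = 5/2.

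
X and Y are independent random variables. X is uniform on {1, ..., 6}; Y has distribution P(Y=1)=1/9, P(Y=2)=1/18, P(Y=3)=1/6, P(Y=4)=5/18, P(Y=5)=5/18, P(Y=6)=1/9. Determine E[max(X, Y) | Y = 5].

31/6

P(Y = 5) = 5/18.
Summing max(X,Y)·P(x,y) over outcomes with Y = 5 gives 155/108.
E[max(X, Y) | Y = 5] = (155/108) / (5/18) = 31/6.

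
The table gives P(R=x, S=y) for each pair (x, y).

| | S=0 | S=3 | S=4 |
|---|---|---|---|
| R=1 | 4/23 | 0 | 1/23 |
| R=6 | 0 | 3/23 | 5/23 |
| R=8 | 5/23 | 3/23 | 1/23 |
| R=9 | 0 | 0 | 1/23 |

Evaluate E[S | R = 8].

13/9

P(R = 8) = 9/23.
Σ S·P over the event = 0·(5/23) + 3·(3/23) + 4·(1/23) = 13/23.
E[S | R = 8] = (13/23) / (9/23) = 13/9.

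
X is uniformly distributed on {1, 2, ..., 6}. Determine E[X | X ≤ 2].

Given X ≤ 2, X is equally likely to be any of {1, 2}.
E[X | X ≤ 2] = (1 + 2) / 2 = 3/2.

3/2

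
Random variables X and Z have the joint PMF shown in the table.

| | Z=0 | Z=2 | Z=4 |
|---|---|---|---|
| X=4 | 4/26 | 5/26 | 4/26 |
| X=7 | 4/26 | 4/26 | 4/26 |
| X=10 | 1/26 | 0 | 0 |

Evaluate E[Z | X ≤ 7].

P(X ≤ 7) = 25/26.
Summing Z·P(X=x,Z=y) over the conditioning event gives 25/13.
E[Z | X ≤ 7] = (25/13) / (25/26) = 2.

2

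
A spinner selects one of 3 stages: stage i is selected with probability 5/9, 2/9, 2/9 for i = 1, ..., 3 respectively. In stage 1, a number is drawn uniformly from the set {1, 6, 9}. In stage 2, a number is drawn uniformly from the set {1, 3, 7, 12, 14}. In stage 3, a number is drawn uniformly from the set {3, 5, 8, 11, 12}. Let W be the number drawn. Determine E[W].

856/135

E[W | stage 1] = (1+6+9)/3 = 16/3.
E[W | stage 2] = (1+3+7+12+14)/5 = 37/5.
E[W | stage 3] = (3+5+8+11+12)/5 = 39/5.
By the law of total expectation,
E[W] = (5/9)·(16/3) + (2/9)·(37/5) + (2/9)·(39/5) = 856/135.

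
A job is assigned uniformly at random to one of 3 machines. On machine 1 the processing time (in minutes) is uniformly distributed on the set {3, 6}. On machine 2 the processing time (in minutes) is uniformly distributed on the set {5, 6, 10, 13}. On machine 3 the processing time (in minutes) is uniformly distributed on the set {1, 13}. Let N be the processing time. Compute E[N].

E[N | machine 1] = (3+6)/2 = 9/2.
E[N | machine 2] = (5+6+10+13)/4 = 17/2.
E[N | machine 3] = (1+13)/2 = 7.
By the law of total expectation,
E[N] = (1/3)·(9/2) + (1/3)·(17/2) + (1/3)·(7) = 20/3.

20/3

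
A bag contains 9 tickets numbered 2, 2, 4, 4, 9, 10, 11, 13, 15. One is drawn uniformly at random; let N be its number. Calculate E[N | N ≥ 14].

15

P(N ≥ 14) = 1/9.
Σ over the event: 15·1/9 = 5/3.
E[N | N ≥ 14] = (5/3) / (1/9) = 15.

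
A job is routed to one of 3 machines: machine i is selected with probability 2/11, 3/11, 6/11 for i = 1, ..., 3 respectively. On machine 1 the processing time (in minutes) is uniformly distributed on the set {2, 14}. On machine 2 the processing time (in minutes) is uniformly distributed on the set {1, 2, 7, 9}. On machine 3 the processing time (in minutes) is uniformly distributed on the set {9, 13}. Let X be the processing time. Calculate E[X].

35/4

E[X | machine 1] = (2+14)/2 = 8.
E[X | machine 2] = (1+2+7+9)/4 = 19/4.
E[X | machine 3] = (9+13)/2 = 11.
By the law of total expectation,
E[X] = (2/11)·(8) + (3/11)·(19/4) + (6/11)·(11) = 35/4.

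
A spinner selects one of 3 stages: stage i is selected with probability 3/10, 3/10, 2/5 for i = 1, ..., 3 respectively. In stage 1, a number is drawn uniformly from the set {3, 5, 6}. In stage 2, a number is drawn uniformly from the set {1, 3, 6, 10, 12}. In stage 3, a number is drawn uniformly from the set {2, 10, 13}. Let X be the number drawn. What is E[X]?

499/75

E[X | stage 1] = (3+5+6)/3 = 14/3.
E[X | stage 2] = (1+3+6+10+12)/5 = 32/5.
E[X | stage 3] = (2+10+13)/3 = 25/3.
E[X] = (3/10)·(14/3) + (3/10)·(32/5) + (2/5)·(25/3) = 499/75.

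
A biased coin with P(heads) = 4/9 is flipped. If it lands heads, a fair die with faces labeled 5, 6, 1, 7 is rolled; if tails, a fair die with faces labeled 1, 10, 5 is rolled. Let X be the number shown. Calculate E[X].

137/27

E[X | heads] = (5+6+1+7)/4 = 19/4.
E[X | tails] = (1+10+5)/3 = 16/3.
By the law of total expectation,
E[X] = (4/9)·(19/4) + (5/9)·(16/3) = 137/27.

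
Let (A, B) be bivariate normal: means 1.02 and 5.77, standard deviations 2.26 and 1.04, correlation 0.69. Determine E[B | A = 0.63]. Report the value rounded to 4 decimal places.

For a bivariate normal, E[B | A=x] = μ_B + ρ·(σ_B/σ_A)·(x − μ_A).
E[B | A=0.63] = 5.77 + (0.69)·(1.04/2.26)·(0.63 − (1.02)) = 5.77 + (0.31752)·(-0.39) = 5.6462.

5.6462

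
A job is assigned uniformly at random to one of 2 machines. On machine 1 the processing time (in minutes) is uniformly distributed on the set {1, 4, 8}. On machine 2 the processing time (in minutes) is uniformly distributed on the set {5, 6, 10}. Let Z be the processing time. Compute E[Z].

E[Z | machine 1] = (1+4+8)/3 = 13/3.
E[Z | machine 2] = (5+6+10)/3 = 7.
By the law of total expectation,
E[Z] = (1/2)·(13/3) + (1/2)·(7) = 17/3.

17/3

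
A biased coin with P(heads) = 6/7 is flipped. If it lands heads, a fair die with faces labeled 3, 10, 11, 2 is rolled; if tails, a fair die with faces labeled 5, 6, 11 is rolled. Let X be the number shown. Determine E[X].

139/21

E[X | heads] = (3+10+11+2)/4 = 13/2.
E[X | tails] = (5+6+11)/3 = 22/3.
By the law of total expectation,
E[X] = (6/7)·(13/2) + (1/7)·(22/3) = 139/21.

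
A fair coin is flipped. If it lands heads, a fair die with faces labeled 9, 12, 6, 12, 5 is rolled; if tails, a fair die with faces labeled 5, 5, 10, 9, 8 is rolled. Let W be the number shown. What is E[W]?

81/10

E[W | heads] = (9+12+6+12+5)/5 = 44/5.
E[W | tails] = (5+5+10+9+8)/5 = 37/5.
E[W] = (1/2)·(44/5) + (1/2)·(37/5) = 81/10.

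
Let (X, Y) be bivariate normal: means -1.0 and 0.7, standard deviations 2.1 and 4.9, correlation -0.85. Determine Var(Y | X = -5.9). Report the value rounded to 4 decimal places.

For a bivariate normal, Var(Y | X=x) = σ_Y²(1 − ρ²).
Var(Y | X=-5.9) = (4.9)²·(1 − (-0.85)²) = 24.01·0.2775 = 6.6628.

6.6628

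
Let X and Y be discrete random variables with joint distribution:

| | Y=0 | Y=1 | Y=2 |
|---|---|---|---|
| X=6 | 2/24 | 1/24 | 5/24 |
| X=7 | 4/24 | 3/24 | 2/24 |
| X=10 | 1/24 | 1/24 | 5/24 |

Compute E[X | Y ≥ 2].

47/6

P(Y ≥ 2) = 1/2.
Σ X·P over the event = 6·(5/24) + 7·(2/24) + 10·(5/24) = 47/12.
E[X | Y ≥ 2] = (47/12) / (1/2) = 47/6.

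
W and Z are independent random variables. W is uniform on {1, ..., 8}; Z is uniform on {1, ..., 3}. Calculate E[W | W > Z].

P(W > Z) = 3/4.
Summing W·P(x,y) over outcomes with W > Z gives 49/12.
E[W | W > Z] = (49/12) / (3/4) = 49/9.

49/9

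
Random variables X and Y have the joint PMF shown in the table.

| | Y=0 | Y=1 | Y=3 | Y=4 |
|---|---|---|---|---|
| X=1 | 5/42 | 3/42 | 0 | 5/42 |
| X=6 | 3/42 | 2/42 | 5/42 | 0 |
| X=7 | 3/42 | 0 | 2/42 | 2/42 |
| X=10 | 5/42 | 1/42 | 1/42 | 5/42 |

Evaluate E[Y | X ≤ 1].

P(X ≤ 1) = 13/42.
Σ Y·P over the event = 0·(5/42) + 1·(3/42) + 4·(5/42) = 23/42.
E[Y | X ≤ 1] = (23/42) / (13/42) = 23/13.

23/13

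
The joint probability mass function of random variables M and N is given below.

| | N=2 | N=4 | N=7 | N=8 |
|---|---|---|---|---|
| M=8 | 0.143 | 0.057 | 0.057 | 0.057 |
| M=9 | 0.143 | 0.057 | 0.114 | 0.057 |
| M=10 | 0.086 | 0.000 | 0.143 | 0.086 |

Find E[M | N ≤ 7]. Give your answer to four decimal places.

8.9650

P(N ≤ 7) = 0.800.
Σ M·P over the event = 8·(0.143) + 8·(0.057) + 8·(0.057) + 9·(0.143) + 9·(0.057) + 9·(0.114) + 10·(0.086) + 10·(0.143) = 7.172.
E[M | N ≤ 7] = (7.172) / (0.800) = 8.9650.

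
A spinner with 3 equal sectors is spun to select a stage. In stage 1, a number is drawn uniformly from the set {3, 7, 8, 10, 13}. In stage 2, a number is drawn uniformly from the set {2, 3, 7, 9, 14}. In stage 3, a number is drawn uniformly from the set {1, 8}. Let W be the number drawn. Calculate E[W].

E[W | stage 1] = (3+7+8+10+13)/5 = 41/5.
E[W | stage 2] = (2+3+7+9+14)/5 = 7.
E[W | stage 3] = (1+8)/2 = 9/2.
By the law of total expectation,
E[W] = (1/3)·(41/5) + (1/3)·(7) + (1/3)·(9/2) = 197/30.

197/30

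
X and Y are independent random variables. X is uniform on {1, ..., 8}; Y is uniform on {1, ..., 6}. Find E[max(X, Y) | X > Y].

P(X > Y) = 9/16.
Summing max(X,Y)·P(x,y) over outcomes with X > Y gives 10/3.
E[max(X, Y) | X > Y] = (10/3) / (9/16) = 160/27.

160/27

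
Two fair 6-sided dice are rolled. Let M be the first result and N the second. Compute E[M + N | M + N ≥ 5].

116/15

P(M + N ≥ 5) = 5/6.
Summing (M+N)·P(x,y) over outcomes with M + N ≥ 5 gives 58/9.
E[M + N | M + N ≥ 5] = (58/9) / (5/6) = 116/15.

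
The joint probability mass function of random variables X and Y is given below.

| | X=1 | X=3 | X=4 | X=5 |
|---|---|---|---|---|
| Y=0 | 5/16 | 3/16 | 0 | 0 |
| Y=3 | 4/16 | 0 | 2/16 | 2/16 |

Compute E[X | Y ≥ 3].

11/4

P(Y ≥ 3) = 1/2.
Σ X·P over the event = 1·(4/16) + 4·(2/16) + 5·(2/16) = 11/8.
E[X | Y ≥ 3] = (11/8) / (1/2) = 11/4.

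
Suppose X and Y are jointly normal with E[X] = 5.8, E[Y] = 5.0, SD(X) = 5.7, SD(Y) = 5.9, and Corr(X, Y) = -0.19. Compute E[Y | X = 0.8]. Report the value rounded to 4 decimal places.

5.9833

E[Y | X=x] = μ_Y + ρ(σ_Y/σ_X)(x − μ_X) for jointly normal variables.
E[Y | X=0.8] = 5.0 + (-0.19)·(5.9/5.7)·(0.8 − (5.8)) = 5.0 + (-0.196667)·(-5) = 5.9833.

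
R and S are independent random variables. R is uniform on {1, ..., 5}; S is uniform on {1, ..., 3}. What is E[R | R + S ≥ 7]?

14/3

Outcomes with R + S ≥ 7: (4,3), (5,2), (5,3), each with probability 1/15.
E[R | R + S ≥ 7] = (4 + 5 + 5) / 3 = 14/3.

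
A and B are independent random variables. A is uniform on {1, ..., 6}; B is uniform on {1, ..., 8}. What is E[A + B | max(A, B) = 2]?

Outcomes with max(A, B) = 2: (1,2), (2,1), (2,2), each with probability 1/48.
E[A + B | max(A, B) = 2] = (3 + 3 + 4) / 3 = 10/3.

10/3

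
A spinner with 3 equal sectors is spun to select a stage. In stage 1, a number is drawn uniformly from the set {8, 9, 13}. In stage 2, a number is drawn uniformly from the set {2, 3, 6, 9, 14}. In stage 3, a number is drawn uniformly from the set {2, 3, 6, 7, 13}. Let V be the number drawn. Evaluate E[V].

E[V | stage 1] = (8+9+13)/3 = 10.
E[V | stage 2] = (2+3+6+9+14)/5 = 34/5.
E[V | stage 3] = (2+3+6+7+13)/5 = 31/5.
E[V] = (1/3)·(10) + (1/3)·(34/5) + (1/3)·(31/5) = 23/3.

23/3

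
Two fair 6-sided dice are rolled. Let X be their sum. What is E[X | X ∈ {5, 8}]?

20/3

P(X ∈ {5, 8}) = 1/4.
Σ over the event: 5·1/9 + 8·5/36 = 5/3.
E[X | X ∈ {5, 8}] = (5/3) / (1/4) = 20/3.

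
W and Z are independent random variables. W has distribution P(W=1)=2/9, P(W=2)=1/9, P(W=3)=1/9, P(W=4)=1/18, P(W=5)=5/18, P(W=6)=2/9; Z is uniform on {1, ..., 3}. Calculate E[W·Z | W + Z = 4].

P(W + Z = 4) = 4/27.
Summing WZ·P(x,y) over outcomes with W + Z = 4 gives 13/27.
E[W·Z | W + Z = 4] = (13/27) / (4/27) = 13/4.

13/4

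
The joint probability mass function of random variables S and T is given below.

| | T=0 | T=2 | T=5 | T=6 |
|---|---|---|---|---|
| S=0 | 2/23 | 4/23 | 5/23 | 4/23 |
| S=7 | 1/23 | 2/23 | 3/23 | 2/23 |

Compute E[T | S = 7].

31/8

P(S = 7) = 8/23.
Summing T·P(S=x,T=y) over the conditioning event gives 31/23.
E[T | S = 7] = (31/23) / (8/23) = 31/8.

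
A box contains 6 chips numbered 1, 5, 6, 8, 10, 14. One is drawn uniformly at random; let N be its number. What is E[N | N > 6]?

32/3

P(N > 6) = 1/2.
Σ over the event: 8·1/6 + 10·1/6 + 14·1/6 = 16/3.
E[N | N > 6] = (16/3) / (1/2) = 32/3.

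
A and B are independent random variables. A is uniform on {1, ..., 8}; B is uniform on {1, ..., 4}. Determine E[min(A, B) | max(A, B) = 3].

9/5

Outcomes with max(A, B) = 3: (1,3), (2,3), (3,1), (3,2), (3,3), each with probability 1/32.
E[min(A, B) | max(A, B) = 3] = (1 + 2 + 1 + 2 + 3) / 5 = 9/5.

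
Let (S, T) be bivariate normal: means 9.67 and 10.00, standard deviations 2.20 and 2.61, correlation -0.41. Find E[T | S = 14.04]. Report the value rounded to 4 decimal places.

7.8744

For a bivariate normal, E[T | S=x] = μ_T + ρ·(σ_T/σ_S)·(x − μ_S).
E[T | S=14.04] = 10.00 + (-0.41)·(2.61/2.20)·(14.04 − (9.67)) = 10.00 + (-0.48641)·(4.37) = 7.8744.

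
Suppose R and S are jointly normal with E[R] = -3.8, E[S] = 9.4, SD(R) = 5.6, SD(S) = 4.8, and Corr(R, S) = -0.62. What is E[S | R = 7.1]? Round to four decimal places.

3.6074

E[S | R=x] = μ_S + ρ(σ_S/σ_R)(x − μ_R) for jointly normal variables.
E[S | R=7.1] = 9.4 + (-0.62)·(4.8/5.6)·(7.1 − (-3.8)) = 9.4 + (-0.53143)·(10.9) = 3.6074.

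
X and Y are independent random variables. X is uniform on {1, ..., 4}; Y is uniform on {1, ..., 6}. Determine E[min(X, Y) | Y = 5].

P(Y = 5) = 1/6.
Summing min(X,Y)·P(x,y) over outcomes with Y = 5 gives 5/12.
E[min(X, Y) | Y = 5] = (5/12) / (1/6) = 5/2.

5/2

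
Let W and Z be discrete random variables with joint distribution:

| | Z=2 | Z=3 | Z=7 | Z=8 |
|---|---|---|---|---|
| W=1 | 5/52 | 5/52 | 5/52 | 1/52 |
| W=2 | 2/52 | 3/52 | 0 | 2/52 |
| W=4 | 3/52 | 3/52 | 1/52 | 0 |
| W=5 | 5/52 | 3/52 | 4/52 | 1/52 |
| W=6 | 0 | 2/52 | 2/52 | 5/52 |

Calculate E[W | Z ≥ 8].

P(Z ≥ 8) = 9/52.
Σ W·P over the event = 1·(1/52) + 2·(2/52) + 5·(1/52) + 6·(5/52) = 10/13.
E[W | Z ≥ 8] = (10/13) / (9/52) = 40/9.

40/9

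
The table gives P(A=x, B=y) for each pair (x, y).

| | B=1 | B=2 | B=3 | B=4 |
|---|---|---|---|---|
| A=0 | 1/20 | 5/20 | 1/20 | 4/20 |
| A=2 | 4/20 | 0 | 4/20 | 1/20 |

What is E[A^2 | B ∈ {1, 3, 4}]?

12/5

P(B ∈ {1, 3, 4}) = 3/4.
Σ A^2·P over the event = 0·(1/20) + 0·(1/20) + 0·(4/20) + 4·(4/20) + 4·(4/20) + 4·(1/20) = 9/5.
E[A^2 | B ∈ {1, 3, 4}] = (9/5) / (3/4) = 12/5.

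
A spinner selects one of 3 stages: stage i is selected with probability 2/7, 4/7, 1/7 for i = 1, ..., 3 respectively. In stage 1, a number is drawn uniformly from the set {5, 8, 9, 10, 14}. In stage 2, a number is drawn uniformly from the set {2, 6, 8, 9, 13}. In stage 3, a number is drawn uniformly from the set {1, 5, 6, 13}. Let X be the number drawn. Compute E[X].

1101/140

E[X | stage 1] = (5+8+9+10+14)/5 = 46/5.
E[X | stage 2] = (2+6+8+9+13)/5 = 38/5.
E[X | stage 3] = (1+5+6+13)/4 = 25/4.
E[X] = (2/7)·(46/5) + (4/7)·(38/5) + (1/7)·(25/4) = 1101/140.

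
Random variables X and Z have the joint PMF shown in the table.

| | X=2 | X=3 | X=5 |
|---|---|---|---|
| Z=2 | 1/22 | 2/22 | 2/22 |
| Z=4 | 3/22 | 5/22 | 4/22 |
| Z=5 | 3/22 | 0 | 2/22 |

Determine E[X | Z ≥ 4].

57/17

P(Z ≥ 4) = 17/22.
Summing X·P(X=x,Z=y) over the conditioning event gives 57/22.
E[X | Z ≥ 4] = (57/22) / (17/22) = 57/17.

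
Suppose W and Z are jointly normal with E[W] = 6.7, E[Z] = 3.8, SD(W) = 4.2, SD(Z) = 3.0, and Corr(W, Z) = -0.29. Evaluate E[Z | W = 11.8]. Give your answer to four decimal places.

2.7436

The regression of Z on W has slope ρ·σ_Z/σ_W and passes through (μ_W, μ_Z).
E[Z | W=11.8] = 3.8 + (-0.29)·(3.0/4.2)·(11.8 − (6.7)) = 3.8 + (-0.20714)·(5.1) = 2.7436.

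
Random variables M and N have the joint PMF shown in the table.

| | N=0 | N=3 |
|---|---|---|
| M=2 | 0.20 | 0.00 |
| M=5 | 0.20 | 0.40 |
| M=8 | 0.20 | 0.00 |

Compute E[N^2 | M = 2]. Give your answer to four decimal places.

0.0000

P(M = 2) = 0.20.
Σ N^2·P over the event = 0·(0.20) = 0.00.
E[N^2 | M = 2] = (0.00) / (0.20) = 0.0000.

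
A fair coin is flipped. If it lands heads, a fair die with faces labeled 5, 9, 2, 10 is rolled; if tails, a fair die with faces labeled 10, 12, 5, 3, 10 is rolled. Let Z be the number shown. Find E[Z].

29/4

E[Z | heads] = (5+9+2+10)/4 = 13/2.
E[Z | tails] = (10+12+5+3+10)/5 = 8.
E[Z] = (1/2)·(13/2) + (1/2)·(8) = 29/4.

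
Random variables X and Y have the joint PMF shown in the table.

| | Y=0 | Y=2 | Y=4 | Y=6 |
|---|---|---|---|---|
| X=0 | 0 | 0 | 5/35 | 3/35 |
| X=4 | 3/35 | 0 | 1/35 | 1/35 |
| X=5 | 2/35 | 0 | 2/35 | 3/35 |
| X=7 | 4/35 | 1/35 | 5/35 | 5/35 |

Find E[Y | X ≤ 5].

P(X ≤ 5) = 4/7.
Σ Y·P over the event = 4·(5/35) + 6·(3/35) + 0·(3/35) + 4·(1/35) + 6·(1/35) + 0·(2/35) + 4·(2/35) + 6·(3/35) = 74/35.
E[Y | X ≤ 5] = (74/35) / (4/7) = 37/10.

37/10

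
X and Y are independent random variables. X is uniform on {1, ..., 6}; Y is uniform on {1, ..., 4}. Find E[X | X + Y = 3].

Outcomes with X + Y = 3: (1,2), (2,1), each with probability 1/24.
E[X | X + Y = 3] = (1 + 2) / 2 = 3/2.

3/2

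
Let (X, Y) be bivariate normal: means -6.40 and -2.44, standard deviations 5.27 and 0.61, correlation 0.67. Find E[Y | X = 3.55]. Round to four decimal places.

-1.6684

E[Y | X=x] = μ_Y + ρ(σ_Y/σ_X)(x − μ_X) for jointly normal variables.
E[Y | X=3.55] = -2.44 + (0.67)·(0.61/5.27)·(3.55 − (-6.40)) = -2.44 + (0.077552)·(9.95) = -1.6684.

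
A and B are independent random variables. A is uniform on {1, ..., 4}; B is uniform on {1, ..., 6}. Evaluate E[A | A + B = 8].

Outcomes with A + B = 8: (2,6), (3,5), (4,4), each with probability 1/24.
E[A | A + B = 8] = (2 + 3 + 4) / 3 = 3.

3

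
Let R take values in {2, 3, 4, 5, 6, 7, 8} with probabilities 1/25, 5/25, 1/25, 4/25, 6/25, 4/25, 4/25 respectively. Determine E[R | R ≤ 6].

77/17

P(R ≤ 6) = 17/25.
Σ over the event: 2·1/25 + 3·1/5 + 4·1/25 + 5·4/25 + 6·6/25 = 77/25.
E[R | R ≤ 6] = (77/25) / (17/25) = 77/17.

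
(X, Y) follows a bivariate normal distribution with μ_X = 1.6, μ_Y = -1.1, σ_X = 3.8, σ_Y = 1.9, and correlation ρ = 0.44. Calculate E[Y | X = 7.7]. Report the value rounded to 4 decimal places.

0.2420

E[Y | X=x] = μ_Y + ρ(σ_Y/σ_X)(x − μ_X) for jointly normal variables.
E[Y | X=7.7] = -1.1 + (0.44)·(1.9/3.8)·(7.7 − (1.6)) = -1.1 + (0.22)·(6.1) = 0.2420.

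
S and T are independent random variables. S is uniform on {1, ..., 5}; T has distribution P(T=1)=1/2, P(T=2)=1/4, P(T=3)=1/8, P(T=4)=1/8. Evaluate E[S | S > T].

P(S > T) = 5/8.
Summing S·P(x,y) over outcomes with S > T gives 47/20.
E[S | S > T] = (47/20) / (5/8) = 94/25.

94/25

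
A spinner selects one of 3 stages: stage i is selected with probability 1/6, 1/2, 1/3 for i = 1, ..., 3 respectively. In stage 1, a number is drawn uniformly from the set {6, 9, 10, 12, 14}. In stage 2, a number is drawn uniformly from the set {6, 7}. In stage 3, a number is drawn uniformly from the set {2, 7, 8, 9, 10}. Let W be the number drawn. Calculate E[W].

147/20

E[W | stage 1] = (6+9+10+12+14)/5 = 51/5.
E[W | stage 2] = (6+7)/2 = 13/2.
E[W | stage 3] = (2+7+8+9+10)/5 = 36/5.
E[W] = (1/6)·(51/5) + (1/2)·(13/2) + (1/3)·(36/5) = 147/20.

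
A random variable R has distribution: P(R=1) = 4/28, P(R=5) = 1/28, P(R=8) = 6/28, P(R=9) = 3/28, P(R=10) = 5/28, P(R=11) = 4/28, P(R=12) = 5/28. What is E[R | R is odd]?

P(R is odd) = 3/7.
Σ over the event: 1·1/7 + 5·1/28 + 9·3/28 + 11·1/7 = 20/7.
E[R | R is odd] = (20/7) / (3/7) = 20/3.

20/3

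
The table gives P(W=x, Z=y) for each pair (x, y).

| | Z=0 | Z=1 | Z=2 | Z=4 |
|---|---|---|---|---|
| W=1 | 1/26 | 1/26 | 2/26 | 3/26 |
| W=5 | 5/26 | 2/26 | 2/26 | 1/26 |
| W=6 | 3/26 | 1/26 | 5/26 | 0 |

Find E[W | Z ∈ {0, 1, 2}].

103/22

P(Z ∈ {0, 1, 2}) = 11/13.
Summing W·P(W=x,Z=y) over the conditioning event gives 103/26.
E[W | Z ∈ {0, 1, 2}] = (103/26) / (11/13) = 103/22.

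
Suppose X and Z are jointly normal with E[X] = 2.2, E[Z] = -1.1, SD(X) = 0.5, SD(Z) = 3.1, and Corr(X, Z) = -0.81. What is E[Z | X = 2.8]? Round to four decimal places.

-4.1132

For a bivariate normal, E[Z | X=x] = μ_Z + ρ·(σ_Z/σ_X)·(x − μ_X).
E[Z | X=2.8] = -1.1 + (-0.81)·(3.1/0.5)·(2.8 − (2.2)) = -1.1 + (-5.022)·(0.6) = -4.1132.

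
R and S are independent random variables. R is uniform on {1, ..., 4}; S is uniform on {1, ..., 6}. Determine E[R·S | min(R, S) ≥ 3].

Outcomes with min(R, S) ≥ 3: (3,3), (3,4), (3,5), (3,6), (4,3), (4,4), (4,5), (4,6), each with probability 1/24.
E[R·S | min(R, S) ≥ 3] = (9 + 12 + 15 + 18 + 12 + 16 + 20 + 24) / 8 = 63/4.

63/4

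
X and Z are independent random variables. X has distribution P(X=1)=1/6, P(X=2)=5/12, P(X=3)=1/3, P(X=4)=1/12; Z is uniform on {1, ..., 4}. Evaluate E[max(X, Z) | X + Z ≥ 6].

P(X + Z ≥ 6) = 1/3.
Summing max(X,Z)·P(x,y) over outcomes with X + Z ≥ 6 gives 5/4.
E[max(X, Z) | X + Z ≥ 6] = (5/4) / (1/3) = 15/4.

15/4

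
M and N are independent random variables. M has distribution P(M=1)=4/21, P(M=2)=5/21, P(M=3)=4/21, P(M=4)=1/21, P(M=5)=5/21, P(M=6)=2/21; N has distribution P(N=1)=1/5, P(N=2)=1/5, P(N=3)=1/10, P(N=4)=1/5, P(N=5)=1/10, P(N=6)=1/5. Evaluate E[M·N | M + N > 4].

1079/81

P(M + N > 4) = 27/35.
Summing MN·P(x,y) over outcomes with M + N > 4 gives 1079/105.
E[M·N | M + N > 4] = (1079/105) / (27/35) = 1079/81.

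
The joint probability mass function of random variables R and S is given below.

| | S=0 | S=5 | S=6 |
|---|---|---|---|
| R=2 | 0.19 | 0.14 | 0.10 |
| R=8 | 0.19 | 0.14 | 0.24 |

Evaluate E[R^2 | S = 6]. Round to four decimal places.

P(S = 6) = 0.34.
Σ R^2·P over the event = 4·(0.10) + 64·(0.24) = 15.76.
E[R^2 | S = 6] = (15.76) / (0.34) = 46.3529.

46.3529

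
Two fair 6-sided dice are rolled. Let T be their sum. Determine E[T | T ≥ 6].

P(T ≥ 6) = 13/18.
Σ over the event: 6·5/36 + 7·1/6 + 8·5/36 + 9·1/9 + 10·1/12 + 11·1/18 + 12·1/36 = 53/9.
E[T | T ≥ 6] = (53/9) / (13/18) = 106/13.

106/13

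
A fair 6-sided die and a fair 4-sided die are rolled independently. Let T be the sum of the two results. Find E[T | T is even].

6

P(T is even) = 1/2.
Σ over the event: 2·1/24 + 4·1/8 + 6·1/6 + 8·1/8 + 10·1/24 = 3.
E[T | T is even] = (3) / (1/2) = 6.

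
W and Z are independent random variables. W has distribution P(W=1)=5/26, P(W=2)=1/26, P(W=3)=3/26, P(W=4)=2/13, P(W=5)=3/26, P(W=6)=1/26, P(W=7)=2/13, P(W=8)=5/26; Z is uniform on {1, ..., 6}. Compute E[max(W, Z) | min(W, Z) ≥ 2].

89/15

P(min(W, Z) ≥ 2) = 35/52.
Summing max(W,Z)·P(x,y) over outcomes with min(W, Z) ≥ 2 gives 623/156.
E[max(W, Z) | min(W, Z) ≥ 2] = (623/156) / (35/52) = 89/15.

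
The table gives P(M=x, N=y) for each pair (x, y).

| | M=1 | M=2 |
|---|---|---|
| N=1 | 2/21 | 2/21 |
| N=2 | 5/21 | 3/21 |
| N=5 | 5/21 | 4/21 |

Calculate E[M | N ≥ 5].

13/9

P(N ≥ 5) = 3/7.
Σ M·P over the event = 1·(5/21) + 2·(4/21) = 13/21.
E[M | N ≥ 5] = (13/21) / (3/7) = 13/9.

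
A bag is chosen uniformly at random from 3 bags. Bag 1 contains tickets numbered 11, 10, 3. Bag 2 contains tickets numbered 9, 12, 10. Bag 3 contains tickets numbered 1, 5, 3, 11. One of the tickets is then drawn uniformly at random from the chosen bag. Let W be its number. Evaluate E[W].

70/9

E[W | bag 1] = (11+10+3)/3 = 8.
E[W | bag 2] = (9+12+10)/3 = 31/3.
E[W | bag 3] = (1+5+3+11)/4 = 5.
By the law of total expectation,
E[W] = (1/3)·(8) + (1/3)·(31/3) + (1/3)·(5) = 70/9.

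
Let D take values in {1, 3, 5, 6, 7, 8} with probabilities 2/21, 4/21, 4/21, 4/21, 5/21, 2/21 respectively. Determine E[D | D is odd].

P(D is odd) = 5/7.
Σ over the event: 1·2/21 + 3·4/21 + 5·4/21 + 7·5/21 = 23/7.
E[D | D is odd] = (23/7) / (5/7) = 23/5.

23/5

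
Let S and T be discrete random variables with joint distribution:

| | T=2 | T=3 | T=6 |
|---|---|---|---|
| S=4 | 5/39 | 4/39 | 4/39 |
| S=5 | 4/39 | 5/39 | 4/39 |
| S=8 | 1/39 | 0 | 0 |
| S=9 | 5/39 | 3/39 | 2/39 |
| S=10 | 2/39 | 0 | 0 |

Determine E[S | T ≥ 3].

P(T ≥ 3) = 22/39.
Σ S·P over the event = 4·(4/39) + 4·(4/39) + 5·(5/39) + 5·(4/39) + 9·(3/39) + 9·(2/39) = 122/39.
E[S | T ≥ 3] = (122/39) / (22/39) = 61/11.

61/11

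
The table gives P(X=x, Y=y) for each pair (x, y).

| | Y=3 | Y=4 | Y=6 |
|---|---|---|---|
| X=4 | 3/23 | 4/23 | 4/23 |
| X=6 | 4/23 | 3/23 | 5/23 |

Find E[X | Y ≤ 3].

36/7

P(Y ≤ 3) = 7/23.
Σ X·P over the event = 4·(3/23) + 6·(4/23) = 36/23.
E[X | Y ≤ 3] = (36/23) / (7/23) = 36/7.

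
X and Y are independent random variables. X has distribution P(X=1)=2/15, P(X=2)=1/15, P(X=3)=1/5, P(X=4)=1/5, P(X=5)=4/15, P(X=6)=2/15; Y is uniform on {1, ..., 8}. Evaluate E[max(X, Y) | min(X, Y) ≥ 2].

73/13

P(min(X, Y) ≥ 2) = 91/120.
Summing max(X,Y)·P(x,y) over outcomes with min(X, Y) ≥ 2 gives 511/120.
E[max(X, Y) | min(X, Y) ≥ 2] = (511/120) / (91/120) = 73/13.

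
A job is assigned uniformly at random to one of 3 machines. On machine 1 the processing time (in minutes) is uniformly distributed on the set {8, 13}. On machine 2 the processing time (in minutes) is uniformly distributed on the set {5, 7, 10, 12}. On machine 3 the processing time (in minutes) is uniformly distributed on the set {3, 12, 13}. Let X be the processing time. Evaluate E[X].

E[X | machine 1] = (8+13)/2 = 21/2.
E[X | machine 2] = (5+7+10+12)/4 = 17/2.
E[X | machine 3] = (3+12+13)/3 = 28/3.
E[X] = (1/3)·(21/2) + (1/3)·(17/2) + (1/3)·(28/3) = 85/9.

85/9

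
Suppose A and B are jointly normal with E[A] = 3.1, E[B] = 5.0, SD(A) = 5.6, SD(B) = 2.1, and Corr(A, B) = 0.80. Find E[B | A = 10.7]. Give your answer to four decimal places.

The regression of B on A has slope ρ·σ_B/σ_A and passes through (μ_A, μ_B).
E[B | A=10.7] = 5.0 + (0.80)·(2.1/5.6)·(10.7 − (3.1)) = 5.0 + (0.3)·(7.6) = 7.2800.

7.2800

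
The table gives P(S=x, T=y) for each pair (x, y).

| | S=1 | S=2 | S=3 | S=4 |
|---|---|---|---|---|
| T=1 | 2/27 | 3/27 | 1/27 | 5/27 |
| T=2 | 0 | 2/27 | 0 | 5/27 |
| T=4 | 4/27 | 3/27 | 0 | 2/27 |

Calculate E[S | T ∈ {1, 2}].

P(T ∈ {1, 2}) = 2/3.
Σ S·P over the event = 1·(2/27) + 2·(3/27) + 2·(2/27) + 3·(1/27) + 4·(5/27) + 4·(5/27) = 55/27.
E[S | T ∈ {1, 2}] = (55/27) / (2/3) = 55/18.

55/18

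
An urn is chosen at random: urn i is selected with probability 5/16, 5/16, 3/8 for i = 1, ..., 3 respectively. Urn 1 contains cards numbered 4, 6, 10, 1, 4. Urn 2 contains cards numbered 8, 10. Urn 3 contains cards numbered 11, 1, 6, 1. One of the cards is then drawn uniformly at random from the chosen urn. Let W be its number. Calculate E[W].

E[W | urn 1] = (4+6+10+1+4)/5 = 5.
E[W | urn 2] = (8+10)/2 = 9.
E[W | urn 3] = (11+1+6+1)/4 = 19/4.
E[W] = (5/16)·(5) + (5/16)·(9) + (3/8)·(19/4) = 197/32.

197/32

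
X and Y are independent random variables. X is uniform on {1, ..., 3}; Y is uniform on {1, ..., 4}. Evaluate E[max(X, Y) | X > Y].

Outcomes with X > Y: (2,1), (3,1), (3,2), each with probability 1/12.
E[max(X, Y) | X > Y] = (2 + 3 + 3) / 3 = 8/3.

8/3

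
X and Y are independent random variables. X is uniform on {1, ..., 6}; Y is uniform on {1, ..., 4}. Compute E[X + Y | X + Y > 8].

P(X + Y > 8) = 1/8.
Summing (X+Y)·P(x,y) over outcomes with X + Y > 8 gives 7/6.
E[X + Y | X + Y > 8] = (7/6) / (1/8) = 28/3.

28/3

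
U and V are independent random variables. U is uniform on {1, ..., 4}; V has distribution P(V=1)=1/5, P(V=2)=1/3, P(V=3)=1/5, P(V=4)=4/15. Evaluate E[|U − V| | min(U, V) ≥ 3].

1/2

P(min(U, V) ≥ 3) = 7/30.
Summing |U−V|·P(x,y) over outcomes with min(U, V) ≥ 3 gives 7/60.
E[|U − V| | min(U, V) ≥ 3] = (7/60) / (7/30) = 1/2.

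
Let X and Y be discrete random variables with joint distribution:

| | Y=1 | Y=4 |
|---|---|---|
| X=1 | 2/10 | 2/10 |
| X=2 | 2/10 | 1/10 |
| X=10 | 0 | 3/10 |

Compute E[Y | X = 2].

P(X = 2) = 3/10.
Σ Y·P over the event = 1·(2/10) + 4·(1/10) = 3/5.
E[Y | X = 2] = (3/5) / (3/10) = 2.

2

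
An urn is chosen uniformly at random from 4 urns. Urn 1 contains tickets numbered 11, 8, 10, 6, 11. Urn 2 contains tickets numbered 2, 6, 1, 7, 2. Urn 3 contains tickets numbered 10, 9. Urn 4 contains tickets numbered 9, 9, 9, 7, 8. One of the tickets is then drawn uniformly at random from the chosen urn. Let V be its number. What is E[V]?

E[V | urn 1] = (11+8+10+6+11)/5 = 46/5.
E[V | urn 2] = (2+6+1+7+2)/5 = 18/5.
E[V | urn 3] = (10+9)/2 = 19/2.
E[V | urn 4] = (9+9+9+7+8)/5 = 42/5.
By the law of total expectation,
E[V] = (1/4)·(46/5) + (1/4)·(18/5) + (1/4)·(19/2) + (1/4)·(42/5) = 307/40.

307/40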